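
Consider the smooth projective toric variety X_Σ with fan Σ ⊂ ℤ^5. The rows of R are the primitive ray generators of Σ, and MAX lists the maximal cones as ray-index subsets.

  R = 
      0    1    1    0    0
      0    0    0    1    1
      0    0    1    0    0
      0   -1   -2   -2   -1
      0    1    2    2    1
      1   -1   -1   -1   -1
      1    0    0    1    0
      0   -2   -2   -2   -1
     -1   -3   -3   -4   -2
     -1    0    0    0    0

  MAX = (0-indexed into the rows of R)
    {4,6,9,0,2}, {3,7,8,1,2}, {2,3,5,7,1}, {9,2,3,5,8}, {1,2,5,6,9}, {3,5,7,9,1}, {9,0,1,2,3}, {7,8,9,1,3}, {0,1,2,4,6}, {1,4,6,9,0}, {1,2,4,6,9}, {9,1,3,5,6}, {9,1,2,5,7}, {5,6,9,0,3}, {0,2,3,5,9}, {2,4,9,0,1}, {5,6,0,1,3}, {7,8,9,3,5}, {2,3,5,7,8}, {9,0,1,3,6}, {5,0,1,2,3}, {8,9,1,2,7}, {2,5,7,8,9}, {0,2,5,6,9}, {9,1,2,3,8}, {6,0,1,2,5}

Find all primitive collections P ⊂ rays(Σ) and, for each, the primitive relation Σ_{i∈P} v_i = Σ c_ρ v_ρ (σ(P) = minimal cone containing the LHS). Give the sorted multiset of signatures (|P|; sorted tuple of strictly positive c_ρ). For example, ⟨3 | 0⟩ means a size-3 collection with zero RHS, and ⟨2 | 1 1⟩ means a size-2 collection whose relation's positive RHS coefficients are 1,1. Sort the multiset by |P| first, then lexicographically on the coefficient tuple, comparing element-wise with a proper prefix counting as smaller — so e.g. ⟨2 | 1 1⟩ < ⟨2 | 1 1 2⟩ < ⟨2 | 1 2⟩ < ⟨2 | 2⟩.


Δ(Σ) — 10 vertices, 14 min non-faces:

  P={3,4}:  v_{3} + v_{4} = 0  ⇒ sig = ⟨2 | 0⟩
  P={0,7}:  v_{0} + v_{7} = v_{2} + v_{3}  ⇒ sig = ⟨2 | 1 1⟩
  P={4,5}:  v_{4} + v_{5} = v_{2} + v_{6}  ⇒ sig = ⟨2 | 1 1⟩
  P={4,8}:  v_{4} + v_{8} = v_{2} + v_{7} + v_{9}  ⇒ sig = ⟨2 | 1 1 1⟩
  P={6,8}:  v_{6} + v_{8} = v_{5} + v_{7} + v_{9}  ⇒ sig = ⟨2 | 1 1 1⟩
  P={4,7}:  v_{4} + v_{7} = v_{1} + v_{2} + v_{5} + v_{9}  ⇒ sig = ⟨2 | 1 1 1 1⟩
  P={6,7}:  v_{6} + v_{7} = v_{1} + 2·v_{5} + v_{9}  ⇒ sig = ⟨2 | 1 1 2⟩
  P={0,8}:  v_{0} + v_{8} = 2·v_{2} + 2·v_{3} + v_{9}  ⇒ sig = ⟨2 | 1 2 2⟩
  P={2,3,6}:  v_{2} + v_{3} + v_{6} = v_{5}  ⇒ sig = ⟨3 | 1⟩
  P={1,5,8}:  v_{1} + v_{5} + v_{8} = 2·v_{7}  ⇒ sig = ⟨3 | 2⟩
  P={0,1,5,9}:  v_{0} + v_{1} + v_{5} + v_{9} = 0  ⇒ sig = ⟨4 | 0⟩
  P={2,3,7,9}:  v_{2} + v_{3} + v_{7} + v_{9} = v_{8}  ⇒ sig = ⟨4 | 1⟩
  P={0,1,2,6,9}:  v_{0} + v_{1} + v_{2} + v_{6} + v_{9} = v_{4}  ⇒ sig = ⟨5 | 1⟩
  P={1,2,3,5,9}:  v_{1} + v_{2} + v_{3} + v_{5} + v_{9} = v_{7}  ⇒ sig = ⟨5 | 1⟩

so the primitive-relation signature multiset is
{ ⟨2 | 0⟩,  ⟨2 | 1 1⟩ ×2,  ⟨2 | 1 1 1⟩ ×2,  ⟨2 | 1 1 1 1⟩,  ⟨2 | 1 1 2⟩,  ⟨2 | 1 2 2⟩,  ⟨3 | 1⟩,  ⟨3 | 2⟩,  ⟨4 | 0⟩,  ⟨4 | 1⟩,  ⟨5 | 1⟩ ×2 }


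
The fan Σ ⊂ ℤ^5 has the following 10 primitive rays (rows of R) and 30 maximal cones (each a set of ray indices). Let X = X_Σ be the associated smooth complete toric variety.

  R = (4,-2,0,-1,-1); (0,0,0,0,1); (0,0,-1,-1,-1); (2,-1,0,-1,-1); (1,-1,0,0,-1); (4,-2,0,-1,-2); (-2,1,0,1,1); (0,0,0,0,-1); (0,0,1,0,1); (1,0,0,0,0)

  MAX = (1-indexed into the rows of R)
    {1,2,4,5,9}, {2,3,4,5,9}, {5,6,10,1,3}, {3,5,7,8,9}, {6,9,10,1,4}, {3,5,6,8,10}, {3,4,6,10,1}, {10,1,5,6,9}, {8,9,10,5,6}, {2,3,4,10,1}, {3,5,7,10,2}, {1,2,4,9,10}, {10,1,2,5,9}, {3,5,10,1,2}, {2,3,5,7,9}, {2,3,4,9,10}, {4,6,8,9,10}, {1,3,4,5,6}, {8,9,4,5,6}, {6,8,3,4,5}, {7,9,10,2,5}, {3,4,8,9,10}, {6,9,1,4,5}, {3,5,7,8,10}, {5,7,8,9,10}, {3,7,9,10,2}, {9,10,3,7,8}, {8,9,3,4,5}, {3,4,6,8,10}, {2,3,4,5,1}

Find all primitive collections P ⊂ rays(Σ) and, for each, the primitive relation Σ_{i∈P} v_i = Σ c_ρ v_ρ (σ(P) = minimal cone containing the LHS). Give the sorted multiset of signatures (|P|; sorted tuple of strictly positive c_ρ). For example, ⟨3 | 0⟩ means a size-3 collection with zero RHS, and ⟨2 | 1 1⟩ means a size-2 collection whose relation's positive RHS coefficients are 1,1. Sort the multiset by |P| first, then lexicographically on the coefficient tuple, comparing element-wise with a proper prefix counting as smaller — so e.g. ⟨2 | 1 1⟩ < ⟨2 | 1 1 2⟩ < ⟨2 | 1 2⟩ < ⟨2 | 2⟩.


Δ(Σ) — 10 vertices, 10 min non-faces:

  P={2,8}:  v_{2} + v_{8} = 0 ; sig = ⟨2 | 0⟩
  P={4,7}:  v_{4} + v_{7} = 0 ; sig = ⟨2 | 0⟩
  P={1,8}:  v_{1} + v_{8} = v_{6} ; sig = ⟨2 | 1⟩
  P={2,6}:  v_{2} + v_{6} = v_{1} ; sig = ⟨2 | 1⟩
  P={6,7}:  v_{6} + v_{7} = v_{5} + v_{10} ; sig = ⟨2 | 1 1⟩
  P={1,7}:  v_{1} + v_{7} = v_{2} + v_{5} + v_{10} ; sig = ⟨2 | 1 1 1⟩
  P={4,5,10}:  v_{4} + v_{5} + v_{10} = v_{6} ; sig = ⟨3 | 1⟩
  P={1,3,9}:  v_{1} + v_{3} + v_{9} = v_{2} + 2·v_{4} ; sig = ⟨3 | 1 2⟩
  P={3,6,9}:  v_{3} + v_{6} + v_{9} = 2·v_{4} ; sig = ⟨3 | 2⟩
  P={3,5,9,10}:  v_{3} + v_{5} + v_{9} + v_{10} = v_{4} ; sig = ⟨4 | 1⟩

so the primitive-relation signature multiset is
{ ⟨2 | 0⟩ ×2,  ⟨2 | 1⟩ ×2,  ⟨2 | 1 1⟩,  ⟨2 | 1 1 1⟩,  ⟨3 | 1⟩,  ⟨3 | 1 2⟩,  ⟨3 | 2⟩,  ⟨4 | 1⟩ }


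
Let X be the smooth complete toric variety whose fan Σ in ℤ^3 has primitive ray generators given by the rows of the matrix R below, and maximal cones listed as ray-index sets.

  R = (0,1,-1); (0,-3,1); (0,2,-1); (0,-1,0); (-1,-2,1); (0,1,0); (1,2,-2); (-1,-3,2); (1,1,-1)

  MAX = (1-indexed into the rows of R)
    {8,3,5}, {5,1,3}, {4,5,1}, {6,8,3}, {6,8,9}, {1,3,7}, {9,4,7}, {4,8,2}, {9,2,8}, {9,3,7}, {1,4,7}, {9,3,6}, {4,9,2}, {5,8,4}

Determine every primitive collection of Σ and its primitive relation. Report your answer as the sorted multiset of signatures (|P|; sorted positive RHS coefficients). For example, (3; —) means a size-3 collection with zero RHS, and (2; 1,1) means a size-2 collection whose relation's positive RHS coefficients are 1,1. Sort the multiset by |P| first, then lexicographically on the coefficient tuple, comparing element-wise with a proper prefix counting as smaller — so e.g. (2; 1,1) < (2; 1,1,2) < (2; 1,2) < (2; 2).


Δ(Σ) — 9 vertices, 17 min non-faces:

  P={4,6}:  v_{4} + v_{6} = 0 ; sig = (2; —)
  P={1,6}:  v_{1} + v_{6} = v_{3} ; sig = (2; 1)
  P={1,8}:  v_{1} + v_{8} = v_{5} ; sig = (2; 1)
  P={1,9}:  v_{1} + v_{9} = v_{7} ; sig = (2; 1)
  P={2,3}:  v_{2} + v_{3} = v_{4} ; sig = (2; 1)
  P={3,4}:  v_{3} + v_{4} = v_{1} ; sig = (2; 1)
  P={5,9}:  v_{5} + v_{9} = v_{4} ; sig = (2; 1)
  P={7,8}:  v_{7} + v_{8} = v_{4} ; sig = (2; 1)
  P={2,6}:  v_{2} + v_{6} = v_{8} + v_{9} ; sig = (2; 1,1)
  P={5,6}:  v_{5} + v_{6} = v_{3} + v_{8} ; sig = (2; 1,1)
  P={5,7}:  v_{5} + v_{7} = v_{1} + v_{4} ; sig = (2; 1,1)
  P={6,7}:  v_{6} + v_{7} = v_{3} + v_{9} ; sig = (2; 1,1)
  P={2,5}:  v_{2} + v_{5} = 2·v_{4} + v_{8} ; sig = (2; 1,2)
  P={2,7}:  v_{2} + v_{7} = 2·v_{4} + v_{9} ; sig = (2; 1,2)
  P={1,2}:  v_{1} + v_{2} = 2·v_{4} ; sig = (2; 2)
  P={3,8,9}:  v_{3} + v_{8} + v_{9} = 0 ; sig = (3; —)
  P={4,8,9}:  v_{4} + v_{8} + v_{9} = v_{2} ; sig = (3; 1)

Hence PRS(X_Σ) =
{ (2; —),  (2; 1) ×7,  (2; 1,1) ×4,  (2; 1,2) ×2,  (2; 2),  (3; —),  (3; 1) }


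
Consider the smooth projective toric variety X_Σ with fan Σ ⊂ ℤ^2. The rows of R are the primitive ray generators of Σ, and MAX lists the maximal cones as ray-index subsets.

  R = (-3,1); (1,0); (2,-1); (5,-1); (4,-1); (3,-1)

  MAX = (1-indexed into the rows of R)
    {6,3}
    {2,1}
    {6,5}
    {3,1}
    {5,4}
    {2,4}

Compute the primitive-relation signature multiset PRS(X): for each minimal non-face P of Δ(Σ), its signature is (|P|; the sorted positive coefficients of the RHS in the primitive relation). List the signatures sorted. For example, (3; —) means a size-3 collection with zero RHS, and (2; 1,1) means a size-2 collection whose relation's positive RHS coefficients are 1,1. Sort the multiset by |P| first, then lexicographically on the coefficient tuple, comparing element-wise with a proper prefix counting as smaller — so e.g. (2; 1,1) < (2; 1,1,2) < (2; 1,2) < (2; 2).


|primitive collections| = 9. Relations:

  P = {1,6}:  v_{1} + v_{6} = 0 ; sig = (2; —)
  P = {1,5}:  v_{1} + v_{5} = v_{2} ; sig = (2; 1)
  P = {2,3}:  v_{2} + v_{3} = v_{6} ; sig = (2; 1)
  P = {2,5}:  v_{2} + v_{5} = v_{4} ; sig = (2; 1)
  P = {2,6}:  v_{2} + v_{6} = v_{5} ; sig = (2; 1)
  P = {3,4}:  v_{3} + v_{4} = v_{5} + v_{6} ; sig = (2; 1,1)
  P = {1,4}:  v_{1} + v_{4} = 2·v_{2} ; sig = (2; 2)
  P = {3,5}:  v_{3} + v_{5} = 2·v_{6} ; sig = (2; 2)
  P = {4,6}:  v_{4} + v_{6} = 2·v_{5} ; sig = (2; 2)

so the primitive-relation signature multiset is
[(2; —), (2; 1), (2; 1), (2; 1), (2; 1), (2; 1,1), (2; 2), (2; 2), (2; 2)]


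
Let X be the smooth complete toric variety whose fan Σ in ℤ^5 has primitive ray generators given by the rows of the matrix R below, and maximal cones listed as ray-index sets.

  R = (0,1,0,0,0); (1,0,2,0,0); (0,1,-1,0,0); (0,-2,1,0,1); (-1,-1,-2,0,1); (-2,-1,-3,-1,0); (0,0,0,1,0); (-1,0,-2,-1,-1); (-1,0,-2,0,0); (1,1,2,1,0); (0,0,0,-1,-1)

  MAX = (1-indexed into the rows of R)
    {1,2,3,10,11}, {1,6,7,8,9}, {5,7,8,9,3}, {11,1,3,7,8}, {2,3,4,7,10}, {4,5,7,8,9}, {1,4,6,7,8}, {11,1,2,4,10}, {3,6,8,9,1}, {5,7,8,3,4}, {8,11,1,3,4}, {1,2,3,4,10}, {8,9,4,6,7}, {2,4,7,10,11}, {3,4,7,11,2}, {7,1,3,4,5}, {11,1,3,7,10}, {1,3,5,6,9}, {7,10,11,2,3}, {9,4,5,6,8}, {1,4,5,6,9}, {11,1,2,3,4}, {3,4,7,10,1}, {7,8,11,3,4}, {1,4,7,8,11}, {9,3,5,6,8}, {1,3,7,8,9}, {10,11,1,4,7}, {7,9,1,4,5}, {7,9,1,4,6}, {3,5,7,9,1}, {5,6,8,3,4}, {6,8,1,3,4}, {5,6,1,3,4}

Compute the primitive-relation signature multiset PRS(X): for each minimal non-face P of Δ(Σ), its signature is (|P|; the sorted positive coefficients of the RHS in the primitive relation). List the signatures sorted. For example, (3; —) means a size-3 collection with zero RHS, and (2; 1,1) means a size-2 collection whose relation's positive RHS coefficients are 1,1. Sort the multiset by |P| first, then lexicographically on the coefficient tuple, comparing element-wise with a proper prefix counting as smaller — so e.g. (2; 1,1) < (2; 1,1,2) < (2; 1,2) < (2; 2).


20 minimal non-faces of Δ(Σ) (on 11 rays):

  {2,9}:  v_{2} + v_{9} = 0  so sig = (2; —)
  {2,8}:  v_{2} + v_{8} = v_{11}  so sig = (2; 1)
  {9,11}:  v_{9} + v_{11} = v_{8}  so sig = (2; 1)
  {2,5}:  v_{2} + v_{5} = v_{3} + v_{4}  so sig = (2; 1,1)
  {9,10}:  v_{9} + v_{10} = v_{1} + v_{7}  so sig = (2; 1,1)
  {2,6}:  v_{2} + v_{6} = v_{1} + v_{4} + v_{8}  so sig = (2; 1,1,1)
  {5,11}:  v_{5} + v_{11} = v_{3} + v_{4} + v_{8}  so sig = (2; 1,1,1)
  {8,10}:  v_{8} + v_{10} = v_{1} + v_{7} + v_{11}  so sig = (2; 1,1,1)
  {5,10}:  v_{5} + v_{10} = v_{1} + v_{3} + v_{4} + v_{7}  so sig = (2; 1,1,1,1)
  {6,10}:  v_{6} + v_{10} = 2·v_{1} + v_{4} + v_{7} + v_{8}  so sig = (2; 1,1,1,2)
  {6,11}:  v_{6} + v_{11} = v_{1} + v_{4} + 2·v_{8}  so sig = (2; 1,1,2)
  {1,2,7}:  v_{1} + v_{2} + v_{7} = v_{10}  so sig = (3; 1)
  {3,4,9}:  v_{3} + v_{4} + v_{9} = v_{5}  so sig = (3; 1)
  {1,5,8}:  v_{1} + v_{5} + v_{8} = v_{3} + v_{6}  so sig = (3; 1,1)
  {5,6,7}:  v_{5} + v_{6} + v_{7} = v_{4} + 3·v_{9}  so sig = (3; 1,3)
  {3,6,7}:  v_{3} + v_{6} + v_{7} = 2·v_{9}  so sig = (3; 2)
  {1,4,8,9}:  v_{1} + v_{4} + v_{8} + v_{9} = v_{6}  so sig = (4; 1)
  {3,4,10,11}:  v_{3} + v_{4} + v_{10} + v_{11} = v_{2}  so sig = (4; 1)
  {1,3,4,7,11}:  v_{1} + v_{3} + v_{4} + v_{7} + v_{11} = 0  so sig = (5; —)
  {1,3,4,7,8}:  v_{1} + v_{3} + v_{4} + v_{7} + v_{8} = v_{9}  so sig = (5; 1)

so the primitive-relation signature multiset is
{ (2; —),  (2; 1) ×2,  (2; 1,1) ×2,  (2; 1,1,1) ×3,  (2; 1,1,1,1),  (2; 1,1,1,2),  (2; 1,1,2),  (3; 1) ×2,  (3; 1,1),  (3; 1,3),  (3; 2),  (4; 1) ×2,  (5; —),  (5; 1) }


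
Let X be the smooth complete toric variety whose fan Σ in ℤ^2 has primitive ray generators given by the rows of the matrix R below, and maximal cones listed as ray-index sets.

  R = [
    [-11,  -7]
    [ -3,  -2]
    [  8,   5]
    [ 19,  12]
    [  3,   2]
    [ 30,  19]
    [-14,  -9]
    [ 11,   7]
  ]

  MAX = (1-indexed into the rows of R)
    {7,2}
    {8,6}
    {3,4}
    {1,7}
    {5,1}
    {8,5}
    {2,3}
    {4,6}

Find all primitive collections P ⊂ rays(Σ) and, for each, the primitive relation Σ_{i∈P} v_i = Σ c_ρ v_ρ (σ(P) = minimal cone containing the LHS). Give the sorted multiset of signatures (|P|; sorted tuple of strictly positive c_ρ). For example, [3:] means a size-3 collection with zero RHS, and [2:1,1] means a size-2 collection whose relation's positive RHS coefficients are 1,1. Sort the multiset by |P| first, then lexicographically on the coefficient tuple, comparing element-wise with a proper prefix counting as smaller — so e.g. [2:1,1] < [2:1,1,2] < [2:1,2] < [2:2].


Minimal non-faces — 20 found among 8 rays, 8 max cones:

  {1,8}:  v_{1} + v_{8} = 0  ⟹  sig = [2:]
  {2,5}:  v_{2} + v_{5} = 0  ⟹  sig = [2:]
  {1,2}:  v_{1} + v_{2} = v_{7}  ⟹  sig = [2:1]
  {1,3}:  v_{1} + v_{3} = v_{2}  ⟹  sig = [2:1]
  {1,4}:  v_{1} + v_{4} = v_{3}  ⟹  sig = [2:1]
  {1,6}:  v_{1} + v_{6} = v_{4}  ⟹  sig = [2:1]
  {2,8}:  v_{2} + v_{8} = v_{3}  ⟹  sig = [2:1]
  {3,5}:  v_{3} + v_{5} = v_{8}  ⟹  sig = [2:1]
  {3,8}:  v_{3} + v_{8} = v_{4}  ⟹  sig = [2:1]
  {4,8}:  v_{4} + v_{8} = v_{6}  ⟹  sig = [2:1]
  {5,7}:  v_{5} + v_{7} = v_{1}  ⟹  sig = [2:1]
  {7,8}:  v_{7} + v_{8} = v_{2}  ⟹  sig = [2:1]
  {2,6}:  v_{2} + v_{6} = v_{3} + v_{4}  ⟹  sig = [2:1,1]
  {4,7}:  v_{4} + v_{7} = v_{2} + v_{3}  ⟹  sig = [2:1,1]
  {2,4}:  v_{2} + v_{4} = 2·v_{3}  ⟹  sig = [2:2]
  {3,6}:  v_{3} + v_{6} = 2·v_{4}  ⟹  sig = [2:2]
  {3,7}:  v_{3} + v_{7} = 2·v_{2}  ⟹  sig = [2:2]
  {4,5}:  v_{4} + v_{5} = 2·v_{8}  ⟹  sig = [2:2]
  {6,7}:  v_{6} + v_{7} = 2·v_{3}  ⟹  sig = [2:2]
  {5,6}:  v_{5} + v_{6} = 3·v_{8}  ⟹  sig = [2:3]

Sorted signature multiset PRS(X):
    [2:]
    [2:]
    [2:1]
    [2:1]
    [2:1]
    [2:1]
    [2:1]
    [2:1]
    [2:1]
    [2:1]
    [2:1]
    [2:1]
    [2:1,1]
    [2:1,1]
    [2:2]
    [2:2]
    [2:2]
    [2:2]
    [2:2]
    [2:3]


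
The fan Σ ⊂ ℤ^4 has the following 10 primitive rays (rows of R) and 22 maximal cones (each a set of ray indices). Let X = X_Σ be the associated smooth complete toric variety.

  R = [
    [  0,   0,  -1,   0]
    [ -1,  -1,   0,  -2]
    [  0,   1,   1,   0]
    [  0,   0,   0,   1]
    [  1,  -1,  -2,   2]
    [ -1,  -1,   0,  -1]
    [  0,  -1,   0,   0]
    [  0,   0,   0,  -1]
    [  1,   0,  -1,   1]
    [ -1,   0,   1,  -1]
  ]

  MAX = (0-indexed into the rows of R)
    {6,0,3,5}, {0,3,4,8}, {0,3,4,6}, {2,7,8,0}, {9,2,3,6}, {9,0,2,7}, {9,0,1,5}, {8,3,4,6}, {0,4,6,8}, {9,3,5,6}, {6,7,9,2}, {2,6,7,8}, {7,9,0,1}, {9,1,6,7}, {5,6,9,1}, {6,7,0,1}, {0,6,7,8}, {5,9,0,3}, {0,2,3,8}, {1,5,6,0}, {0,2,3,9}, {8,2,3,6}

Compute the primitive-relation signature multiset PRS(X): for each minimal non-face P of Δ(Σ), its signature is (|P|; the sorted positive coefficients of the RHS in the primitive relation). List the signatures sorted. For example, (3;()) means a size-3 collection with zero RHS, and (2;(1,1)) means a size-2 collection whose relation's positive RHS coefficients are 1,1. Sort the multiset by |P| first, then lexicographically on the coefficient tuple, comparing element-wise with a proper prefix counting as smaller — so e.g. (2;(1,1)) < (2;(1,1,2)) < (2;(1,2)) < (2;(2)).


Primitive collections (16):

  P = {3,7}:  v_{3} + v_{7} = 0  →  sig = (2;())
  P = {8,9}:  v_{8} + v_{9} = 0  →  sig = (2;())
  P = {1,3}:  v_{1} + v_{3} = v_{5}  →  sig = (2;(1))
  P = {2,5}:  v_{2} + v_{5} = v_{9}  →  sig = (2;(1))
  P = {5,7}:  v_{5} + v_{7} = v_{1}  →  sig = (2;(1))
  P = {1,2}:  v_{1} + v_{2} = v_{7} + v_{9}  →  sig = (2;(1,1))
  P = {2,4}:  v_{2} + v_{4} = v_{3} + v_{8}  →  sig = (2;(1,1))
  P = {5,8}:  v_{5} + v_{8} = v_{0} + v_{6}  →  sig = (2;(1,1))
  P = {1,8}:  v_{1} + v_{8} = v_{0} + v_{6} + v_{7}  →  sig = (2;(1,1,1))
  P = {4,7}:  v_{4} + v_{7} = v_{0} + v_{6} + v_{8}  →  sig = (2;(1,1,1))
  P = {4,9}:  v_{4} + v_{9} = v_{0} + v_{3} + v_{6}  →  sig = (2;(1,1,1))
  P = {4,5}:  v_{4} + v_{5} = 2·v_{0} + v_{3} + 2·v_{6}  →  sig = (2;(1,2,2))
  P = {1,4}:  v_{1} + v_{4} = 2·v_{0} + 2·v_{6}  →  sig = (2;(2,2))
  P = {0,2,6}:  v_{0} + v_{2} + v_{6} = 0  →  sig = (3;())
  P = {0,6,9}:  v_{0} + v_{6} + v_{9} = v_{5}  →  sig = (3;(1))
  P = {0,3,6,8}:  v_{0} + v_{3} + v_{6} + v_{8} = v_{4}  →  sig = (4;(1))

Hence PRS(X_Σ) =
    |P|=2: 13 collections, coeffs (), (), (1), (1), (1), (1,1), (1,1), (1,1), (1,1,1), (1,1,1), (1,1,1), (1,2,2), (2,2)
    |P|=3: 2 collections, coeffs (), (1)
    |P|=4: 1 collection, coeffs (1)


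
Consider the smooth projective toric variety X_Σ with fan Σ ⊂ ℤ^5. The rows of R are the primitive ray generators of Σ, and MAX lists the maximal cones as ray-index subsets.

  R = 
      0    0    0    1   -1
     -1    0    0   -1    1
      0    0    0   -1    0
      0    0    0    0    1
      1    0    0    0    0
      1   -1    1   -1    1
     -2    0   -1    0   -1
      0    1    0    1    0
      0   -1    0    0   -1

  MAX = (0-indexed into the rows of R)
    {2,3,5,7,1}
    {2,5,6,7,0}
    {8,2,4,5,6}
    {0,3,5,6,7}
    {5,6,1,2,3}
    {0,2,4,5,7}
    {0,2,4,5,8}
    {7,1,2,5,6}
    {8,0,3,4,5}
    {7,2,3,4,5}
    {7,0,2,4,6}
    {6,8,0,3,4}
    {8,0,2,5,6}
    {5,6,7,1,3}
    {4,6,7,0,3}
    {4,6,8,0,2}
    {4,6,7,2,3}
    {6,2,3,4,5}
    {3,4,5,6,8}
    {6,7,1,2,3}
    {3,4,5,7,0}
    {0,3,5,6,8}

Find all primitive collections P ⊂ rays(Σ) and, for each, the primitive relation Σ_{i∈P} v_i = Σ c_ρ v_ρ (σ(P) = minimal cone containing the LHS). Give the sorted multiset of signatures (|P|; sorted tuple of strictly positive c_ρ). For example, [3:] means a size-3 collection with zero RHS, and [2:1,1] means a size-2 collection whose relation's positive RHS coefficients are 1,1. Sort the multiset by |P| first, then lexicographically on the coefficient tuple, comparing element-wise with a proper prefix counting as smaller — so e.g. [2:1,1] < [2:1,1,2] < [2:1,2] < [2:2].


Minimal non-faces — 9 found among 9 rays, 22 max cones:

  • {7,8}:  v_{7} + v_{8} = v_{0}  →  sig = [2:1]
  • {1,4}:  v_{1} + v_{4} = v_{2} + v_{3}  →  sig = [2:1,1]
  • {1,8}:  v_{1} + v_{8} = v_{5} + v_{6}  →  sig = [2:1,1]
  • {0,1}:  v_{0} + v_{1} = v_{5} + v_{6} + v_{7}  →  sig = [2:1,1,1]
  • {0,2,3}:  v_{0} + v_{2} + v_{3} = 0  →  sig = [3:]
  • {2,3,8}:  v_{2} + v_{3} + v_{8} = v_{4} + v_{5} + v_{6}  →  sig = [3:1,1,1]
  • {4,5,6,7}:  v_{4} + v_{5} + v_{6} + v_{7} = 0  →  sig = [4:]
  • {0,4,5,6}:  v_{0} + v_{4} + v_{5} + v_{6} = v_{8}  →  sig = [4:1]
  • {2,3,5,6,7}:  v_{2} + v_{3} + v_{5} + v_{6} + v_{7} = v_{1}  →  sig = [5:1]

Signatures (|P|; sorted positive RHS coefficients), sorted:
[[2:1], [2:1,1], [2:1,1], [2:1,1,1], [3:], [3:1,1,1], [4:], [4:1], [5:1]]


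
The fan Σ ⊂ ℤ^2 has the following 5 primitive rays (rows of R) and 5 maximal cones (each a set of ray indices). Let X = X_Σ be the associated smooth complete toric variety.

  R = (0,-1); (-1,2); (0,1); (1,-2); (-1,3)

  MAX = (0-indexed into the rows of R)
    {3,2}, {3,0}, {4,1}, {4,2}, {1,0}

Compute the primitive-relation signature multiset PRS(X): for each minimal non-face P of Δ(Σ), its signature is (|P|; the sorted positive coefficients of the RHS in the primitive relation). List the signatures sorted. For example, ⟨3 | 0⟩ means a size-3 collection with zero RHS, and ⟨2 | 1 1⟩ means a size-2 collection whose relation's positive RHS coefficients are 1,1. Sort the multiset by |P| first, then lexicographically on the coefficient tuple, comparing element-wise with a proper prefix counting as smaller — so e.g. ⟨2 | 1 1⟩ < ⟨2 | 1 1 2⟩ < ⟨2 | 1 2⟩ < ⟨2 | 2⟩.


Σ has 5 primitive collections:

  • {0,2}:  v_{0} + v_{2} = 0 ; sig = ⟨2 | 0⟩
  • {1,3}:  v_{1} + v_{3} = 0 ; sig = ⟨2 | 0⟩
  • {0,4}:  v_{0} + v_{4} = v_{1} ; sig = ⟨2 | 1⟩
  • {1,2}:  v_{1} + v_{2} = v_{4} ; sig = ⟨2 | 1⟩
  • {3,4}:  v_{3} + v_{4} = v_{2} ; sig = ⟨2 | 1⟩

Signatures (|P|; sorted positive RHS coefficients), sorted:
[⟨2 | 0⟩, ⟨2 | 0⟩, ⟨2 | 1⟩, ⟨2 | 1⟩, ⟨2 | 1⟩]


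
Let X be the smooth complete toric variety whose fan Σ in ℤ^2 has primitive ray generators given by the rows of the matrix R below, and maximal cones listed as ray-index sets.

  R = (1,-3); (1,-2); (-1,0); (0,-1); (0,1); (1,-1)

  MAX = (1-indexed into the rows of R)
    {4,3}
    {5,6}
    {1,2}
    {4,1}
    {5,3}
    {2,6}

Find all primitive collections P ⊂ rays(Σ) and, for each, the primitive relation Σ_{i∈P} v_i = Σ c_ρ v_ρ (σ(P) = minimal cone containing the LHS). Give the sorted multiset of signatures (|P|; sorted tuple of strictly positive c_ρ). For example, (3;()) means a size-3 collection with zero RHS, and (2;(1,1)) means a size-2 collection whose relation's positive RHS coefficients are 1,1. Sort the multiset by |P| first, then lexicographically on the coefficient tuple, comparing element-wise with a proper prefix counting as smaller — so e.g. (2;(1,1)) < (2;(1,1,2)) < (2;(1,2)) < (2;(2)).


The 9 primitive collections of Σ (r=6, n=2):

  • {4,5}:  v_{4} + v_{5} = 0 ; sig = (2;())
  • {1,5}:  v_{1} + v_{5} = v_{2} ; sig = (2;(1))
  • {2,4}:  v_{2} + v_{4} = v_{1} ; sig = (2;(1))
  • {2,5}:  v_{2} + v_{5} = v_{6} ; sig = (2;(1))
  • {3,6}:  v_{3} + v_{6} = v_{4} ; sig = (2;(1))
  • {4,6}:  v_{4} + v_{6} = v_{2} ; sig = (2;(1))
  • {1,6}:  v_{1} + v_{6} = 2·v_{2} ; sig = (2;(2))
  • {2,3}:  v_{2} + v_{3} = 2·v_{4} ; sig = (2;(2))
  • {1,3}:  v_{1} + v_{3} = 3·v_{4} ; sig = (2;(3))

Hence PRS(X_Σ) =
[(2;()), (2;(1)), (2;(1)), (2;(1)), (2;(1)), (2;(1)), (2;(2)), (2;(2)), (2;(3))]


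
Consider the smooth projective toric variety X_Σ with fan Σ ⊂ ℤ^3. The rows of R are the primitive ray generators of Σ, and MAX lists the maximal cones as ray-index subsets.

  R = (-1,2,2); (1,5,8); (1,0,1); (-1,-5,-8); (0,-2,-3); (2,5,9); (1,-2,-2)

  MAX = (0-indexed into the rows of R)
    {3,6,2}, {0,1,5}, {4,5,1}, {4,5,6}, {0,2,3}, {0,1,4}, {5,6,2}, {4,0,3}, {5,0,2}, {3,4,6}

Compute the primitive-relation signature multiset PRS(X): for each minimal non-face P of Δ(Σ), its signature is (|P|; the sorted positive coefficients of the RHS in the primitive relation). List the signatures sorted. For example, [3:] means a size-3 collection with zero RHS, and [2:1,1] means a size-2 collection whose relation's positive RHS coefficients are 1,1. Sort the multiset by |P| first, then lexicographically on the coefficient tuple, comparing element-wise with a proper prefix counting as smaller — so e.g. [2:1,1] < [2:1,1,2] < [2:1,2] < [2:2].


Minimal non-faces — 7 found among 7 rays, 10 max cones:

  P = {0,6}:  v_{0} + v_{6} = 0  ⇒ sig = [2:]
  P = {1,3}:  v_{1} + v_{3} = 0  ⇒ sig = [2:]
  P = {1,2}:  v_{1} + v_{2} = v_{5}  ⇒ sig = [2:1]
  P = {2,4}:  v_{2} + v_{4} = v_{6}  ⇒ sig = [2:1]
  P = {3,5}:  v_{3} + v_{5} = v_{2}  ⇒ sig = [2:1]
  P = {1,6}:  v_{1} + v_{6} = v_{4} + v_{5}  ⇒ sig = [2:1,1]
  P = {0,4,5}:  v_{0} + v_{4} + v_{5} = v_{1}  ⇒ sig = [3:1]

Sorted signature multiset PRS(X):
    |P|=2: 6 collections, coeffs (), (), (1), (1), (1), (1,1)
    |P|=3: 1 collection, coeffs (1)


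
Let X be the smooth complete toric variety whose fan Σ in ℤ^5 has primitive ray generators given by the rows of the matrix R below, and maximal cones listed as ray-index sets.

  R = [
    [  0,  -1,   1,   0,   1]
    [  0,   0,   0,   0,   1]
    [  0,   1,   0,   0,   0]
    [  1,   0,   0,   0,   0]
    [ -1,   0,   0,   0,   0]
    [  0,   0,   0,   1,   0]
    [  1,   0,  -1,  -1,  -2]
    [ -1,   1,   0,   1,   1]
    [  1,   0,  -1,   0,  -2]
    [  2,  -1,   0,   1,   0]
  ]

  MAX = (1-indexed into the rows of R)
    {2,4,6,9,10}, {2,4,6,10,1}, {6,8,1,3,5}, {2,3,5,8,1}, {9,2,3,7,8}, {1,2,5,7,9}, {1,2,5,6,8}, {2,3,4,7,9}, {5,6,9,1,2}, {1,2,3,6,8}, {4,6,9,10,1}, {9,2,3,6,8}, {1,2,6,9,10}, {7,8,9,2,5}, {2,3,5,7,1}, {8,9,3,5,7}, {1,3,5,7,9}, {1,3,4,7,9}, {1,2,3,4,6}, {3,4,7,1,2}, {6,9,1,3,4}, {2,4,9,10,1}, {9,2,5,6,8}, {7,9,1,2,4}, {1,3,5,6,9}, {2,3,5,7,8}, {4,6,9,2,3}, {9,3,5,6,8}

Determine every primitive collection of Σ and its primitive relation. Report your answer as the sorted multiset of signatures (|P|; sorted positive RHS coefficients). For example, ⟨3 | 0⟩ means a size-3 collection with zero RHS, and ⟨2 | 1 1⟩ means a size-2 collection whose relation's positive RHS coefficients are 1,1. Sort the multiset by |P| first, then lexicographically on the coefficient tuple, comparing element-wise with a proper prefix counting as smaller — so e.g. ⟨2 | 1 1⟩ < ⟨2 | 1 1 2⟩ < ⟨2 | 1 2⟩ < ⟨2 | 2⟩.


13 collections generate NE(X_Σ); each relation:

  • {4,5}:  v_{4} + v_{5} = 0 — sig = ⟨2 | 0⟩
  • {6,7}:  v_{6} + v_{7} = v_{9} — sig = ⟨2 | 1⟩
  • {4,8}:  v_{4} + v_{8} = v_{2} + v_{3} + v_{6} — sig = ⟨2 | 1 1 1⟩
  • {5,10}:  v_{5} + v_{10} = v_{1} + v_{2} + v_{6} + v_{9} — sig = ⟨2 | 1 1 1 1⟩
  • {7,10}:  v_{7} + v_{10} = v_{1} + v_{2} + v_{4} + 2·v_{9} — sig = ⟨2 | 1 1 1 2⟩
  • {8,10}:  v_{8} + v_{10} = v_{2} + v_{4} + 2·v_{6} — sig = ⟨2 | 1 1 2⟩
  • {3,10}:  v_{3} + v_{10} = 2·v_{4} + v_{6} — sig = ⟨2 | 1 2⟩
  • {1,7,8}:  v_{1} + v_{7} + v_{8} = 0 — sig = ⟨3 | 0⟩
  • {1,8,9}:  v_{1} + v_{8} + v_{9} = v_{6} — sig = ⟨3 | 1⟩
  • {1,2,3,9}:  v_{1} + v_{2} + v_{3} + v_{9} = v_{4} — sig = ⟨4 | 1⟩
  • {2,3,5,6}:  v_{2} + v_{3} + v_{5} + v_{6} = v_{8} — sig = ⟨4 | 1⟩
  • {2,3,5,9}:  v_{2} + v_{3} + v_{5} + v_{9} = v_{7} + v_{8} — sig = ⟨4 | 1 1⟩
  • {1,2,4,6,9}:  v_{1} + v_{2} + v_{4} + v_{6} + v_{9} = v_{10} — sig = ⟨5 | 1⟩

Signatures (|P|; sorted positive RHS coefficients), sorted:
    |P|=2: 7 collections, coeffs (), (1), (1,1,1), (1,1,1,1), (1,1,1,2), (1,1,2), (1,2)
    |P|=3: 2 collections, coeffs (), (1)
    |P|=4: 3 collections, coeffs (1), (1), (1,1)
    |P|=5: 1 collection, coeffs (1)


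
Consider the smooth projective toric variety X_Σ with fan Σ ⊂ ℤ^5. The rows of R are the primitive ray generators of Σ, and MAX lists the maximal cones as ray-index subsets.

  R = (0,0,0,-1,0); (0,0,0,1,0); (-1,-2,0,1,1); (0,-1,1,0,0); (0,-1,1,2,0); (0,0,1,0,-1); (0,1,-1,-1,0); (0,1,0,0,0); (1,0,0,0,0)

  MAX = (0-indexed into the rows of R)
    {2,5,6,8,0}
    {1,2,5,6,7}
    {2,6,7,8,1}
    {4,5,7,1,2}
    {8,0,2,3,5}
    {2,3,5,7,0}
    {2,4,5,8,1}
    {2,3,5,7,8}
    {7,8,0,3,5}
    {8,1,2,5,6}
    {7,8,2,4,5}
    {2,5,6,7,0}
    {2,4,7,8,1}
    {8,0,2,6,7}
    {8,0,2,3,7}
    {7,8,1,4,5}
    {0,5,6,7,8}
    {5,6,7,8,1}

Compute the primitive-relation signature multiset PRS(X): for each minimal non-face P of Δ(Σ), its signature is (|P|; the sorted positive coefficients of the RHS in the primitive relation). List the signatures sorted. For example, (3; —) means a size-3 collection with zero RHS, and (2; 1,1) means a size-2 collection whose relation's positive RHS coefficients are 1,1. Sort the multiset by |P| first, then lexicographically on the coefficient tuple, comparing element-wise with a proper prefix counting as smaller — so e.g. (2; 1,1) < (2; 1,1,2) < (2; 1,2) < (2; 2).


9 collections generate NE(X_Σ); each relation:

  P = {0,1}:  v_{0} + v_{1} = 0  so sig = (2; —)
  P = {3,6}:  v_{3} + v_{6} = v_{0}  so sig = (2; 1)
  P = {4,6}:  v_{4} + v_{6} = v_{1}  so sig = (2; 1)
  P = {0,4}:  v_{0} + v_{4} = v_{2} + v_{5} + v_{7} + v_{8}  so sig = (2; 1,1,1,1)
  P = {1,3}:  v_{1} + v_{3} = v_{2} + v_{5} + v_{7} + v_{8}  so sig = (2; 1,1,1,1)
  P = {3,4}:  v_{3} + v_{4} = 2·v_{2} + 2·v_{5} + 2·v_{7} + 2·v_{8}  so sig = (2; 2,2,2,2)
  P = {2,5,6,7,8}:  v_{2} + v_{5} + v_{6} + v_{7} + v_{8} = 0  so sig = (5; —)
  P = {0,2,5,7,8}:  v_{0} + v_{2} + v_{5} + v_{7} + v_{8} = v_{3}  so sig = (5; 1)
  P = {1,2,5,7,8}:  v_{1} + v_{2} + v_{5} + v_{7} + v_{8} = v_{4}  so sig = (5; 1)

Hence PRS(X_Σ) =
{ (2; —),  (2; 1) ×2,  (2; 1,1,1,1) ×2,  (2; 2,2,2,2),  (5; —),  (5; 1) ×2 }


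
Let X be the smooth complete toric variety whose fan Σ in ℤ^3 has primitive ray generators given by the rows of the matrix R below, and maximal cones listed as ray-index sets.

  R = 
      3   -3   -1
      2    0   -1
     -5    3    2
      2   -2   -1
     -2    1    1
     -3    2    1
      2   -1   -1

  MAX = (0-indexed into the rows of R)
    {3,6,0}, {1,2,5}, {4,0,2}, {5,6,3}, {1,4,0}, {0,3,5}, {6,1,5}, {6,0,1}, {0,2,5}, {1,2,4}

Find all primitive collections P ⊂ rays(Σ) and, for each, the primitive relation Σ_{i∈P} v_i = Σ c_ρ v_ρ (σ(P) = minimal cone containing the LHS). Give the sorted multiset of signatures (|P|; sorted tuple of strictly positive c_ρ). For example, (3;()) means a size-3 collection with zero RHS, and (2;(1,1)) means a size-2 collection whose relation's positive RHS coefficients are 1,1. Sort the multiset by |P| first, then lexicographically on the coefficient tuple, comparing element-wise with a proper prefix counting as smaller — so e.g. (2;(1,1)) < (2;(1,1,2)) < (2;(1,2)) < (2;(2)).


Δ(Σ) — 7 vertices, 9 min non-faces:

  • {4,6}:  v_{4} + v_{6} = 0  ⟹  sig = (2;())
  • {2,6}:  v_{2} + v_{6} = v_{5}  ⟹  sig = (2;(1))
  • {4,5}:  v_{4} + v_{5} = v_{2}  ⟹  sig = (2;(1))
  • {3,4}:  v_{3} + v_{4} = v_{0} + v_{5}  ⟹  sig = (2;(1,1))
  • {2,3}:  v_{2} + v_{3} = v_{0} + 2·v_{5}  ⟹  sig = (2;(1,2))
  • {1,3}:  v_{1} + v_{3} = 2·v_{6}  ⟹  sig = (2;(2))
  • {0,1,2}:  v_{0} + v_{1} + v_{2} = 0  ⟹  sig = (3;())
  • {0,1,5}:  v_{0} + v_{1} + v_{5} = v_{6}  ⟹  sig = (3;(1))
  • {0,5,6}:  v_{0} + v_{5} + v_{6} = v_{3}  ⟹  sig = (3;(1))

Sorted signature multiset PRS(X):
    (2;())
    (2;(1))
    (2;(1))
    (2;(1,1))
    (2;(1,2))
    (2;(2))
    (3;())
    (3;(1))
    (3;(1))


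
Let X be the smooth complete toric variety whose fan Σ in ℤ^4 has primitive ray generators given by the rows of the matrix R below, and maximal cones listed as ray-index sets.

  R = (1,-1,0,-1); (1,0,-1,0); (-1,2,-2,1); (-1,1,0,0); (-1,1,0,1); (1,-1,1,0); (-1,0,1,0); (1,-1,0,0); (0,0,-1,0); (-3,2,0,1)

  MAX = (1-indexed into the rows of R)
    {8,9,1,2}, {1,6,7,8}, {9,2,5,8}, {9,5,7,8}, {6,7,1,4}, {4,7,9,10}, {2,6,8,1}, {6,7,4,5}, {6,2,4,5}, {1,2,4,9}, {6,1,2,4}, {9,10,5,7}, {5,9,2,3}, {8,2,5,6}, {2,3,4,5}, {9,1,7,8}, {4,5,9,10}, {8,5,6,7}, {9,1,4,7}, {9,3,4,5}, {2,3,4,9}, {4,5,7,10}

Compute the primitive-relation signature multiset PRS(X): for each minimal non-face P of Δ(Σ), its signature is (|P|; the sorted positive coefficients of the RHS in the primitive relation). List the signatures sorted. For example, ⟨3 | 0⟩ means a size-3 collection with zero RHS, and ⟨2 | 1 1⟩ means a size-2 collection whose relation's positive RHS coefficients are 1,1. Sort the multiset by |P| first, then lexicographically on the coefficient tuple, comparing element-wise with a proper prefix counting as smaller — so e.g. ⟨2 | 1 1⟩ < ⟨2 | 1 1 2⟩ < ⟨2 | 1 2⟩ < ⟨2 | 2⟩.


The 15 primitive collections of Σ (r=10, n=4):

  P={1,5}:  v_{1} + v_{5} = 0  ⇒ sig = ⟨2 | 0⟩
  P={2,7}:  v_{2} + v_{7} = 0  ⇒ sig = ⟨2 | 0⟩
  P={4,8}:  v_{4} + v_{8} = 0  ⇒ sig = ⟨2 | 0⟩
  P={6,9}:  v_{6} + v_{9} = v_{8}  ⇒ sig = ⟨2 | 1⟩
  P={3,6}:  v_{3} + v_{6} = v_{2} + v_{5}  ⇒ sig = ⟨2 | 1 1⟩
  P={6,10}:  v_{6} + v_{10} = v_{5} + v_{7}  ⇒ sig = ⟨2 | 1 1⟩
  P={1,3}:  v_{1} + v_{3} = v_{2} + v_{4} + v_{9}  ⇒ sig = ⟨2 | 1 1 1⟩
  P={1,10}:  v_{1} + v_{10} = v_{4} + v_{7} + v_{9}  ⇒ sig = ⟨2 | 1 1 1⟩
  P={2,10}:  v_{2} + v_{10} = v_{4} + v_{5} + v_{9}  ⇒ sig = ⟨2 | 1 1 1⟩
  P={3,7}:  v_{3} + v_{7} = v_{4} + v_{5} + v_{9}  ⇒ sig = ⟨2 | 1 1 1⟩
  P={3,8}:  v_{3} + v_{8} = v_{2} + v_{5} + v_{9}  ⇒ sig = ⟨2 | 1 1 1⟩
  P={8,10}:  v_{8} + v_{10} = v_{5} + v_{7} + v_{9}  ⇒ sig = ⟨2 | 1 1 1⟩
  P={3,10}:  v_{3} + v_{10} = 2·v_{4} + 2·v_{5} + 2·v_{9}  ⇒ sig = ⟨2 | 2 2 2⟩
  P={2,4,5,9}:  v_{2} + v_{4} + v_{5} + v_{9} = v_{3}  ⇒ sig = ⟨4 | 1⟩
  P={4,5,7,9}:  v_{4} + v_{5} + v_{7} + v_{9} = v_{10}  ⇒ sig = ⟨4 | 1⟩

Sorted signature multiset PRS(X):
    |P|=2: 13 collections, coeffs (), (), (), (1), (1,1), (1,1), (1,1,1), (1,1,1), (1,1,1), (1,1,1), (1,1,1), (1,1,1), (2,2,2)
    |P|=4: 2 collections, coeffs (1), (1)


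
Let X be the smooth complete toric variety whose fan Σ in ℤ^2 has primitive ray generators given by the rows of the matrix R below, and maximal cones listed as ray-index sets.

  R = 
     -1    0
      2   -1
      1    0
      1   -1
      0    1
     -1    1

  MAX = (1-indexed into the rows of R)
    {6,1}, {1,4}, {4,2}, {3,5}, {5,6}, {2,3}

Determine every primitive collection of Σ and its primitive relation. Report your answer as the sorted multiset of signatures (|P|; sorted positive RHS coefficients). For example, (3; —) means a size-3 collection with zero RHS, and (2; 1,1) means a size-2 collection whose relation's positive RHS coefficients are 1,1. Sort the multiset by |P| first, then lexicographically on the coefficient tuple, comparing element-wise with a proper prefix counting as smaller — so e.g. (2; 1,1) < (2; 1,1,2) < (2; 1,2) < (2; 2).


The 9 primitive collections of Σ (r=6, n=2):

  {1,3}:  v_{1} + v_{3} = 0 — sig = (2; —)
  {4,6}:  v_{4} + v_{6} = 0 — sig = (2; —)
  {1,2}:  v_{1} + v_{2} = v_{4} — sig = (2; 1)
  {1,5}:  v_{1} + v_{5} = v_{6} — sig = (2; 1)
  {2,6}:  v_{2} + v_{6} = v_{3} — sig = (2; 1)
  {3,4}:  v_{3} + v_{4} = v_{2} — sig = (2; 1)
  {3,6}:  v_{3} + v_{6} = v_{5} — sig = (2; 1)
  {4,5}:  v_{4} + v_{5} = v_{3} — sig = (2; 1)
  {2,5}:  v_{2} + v_{5} = 2·v_{3} — sig = (2; 2)

Sorted signature multiset PRS(X):
    (2; —)
    (2; —)
    (2; 1)
    (2; 1)
    (2; 1)
    (2; 1)
    (2; 1)
    (2; 1)
    (2; 2)


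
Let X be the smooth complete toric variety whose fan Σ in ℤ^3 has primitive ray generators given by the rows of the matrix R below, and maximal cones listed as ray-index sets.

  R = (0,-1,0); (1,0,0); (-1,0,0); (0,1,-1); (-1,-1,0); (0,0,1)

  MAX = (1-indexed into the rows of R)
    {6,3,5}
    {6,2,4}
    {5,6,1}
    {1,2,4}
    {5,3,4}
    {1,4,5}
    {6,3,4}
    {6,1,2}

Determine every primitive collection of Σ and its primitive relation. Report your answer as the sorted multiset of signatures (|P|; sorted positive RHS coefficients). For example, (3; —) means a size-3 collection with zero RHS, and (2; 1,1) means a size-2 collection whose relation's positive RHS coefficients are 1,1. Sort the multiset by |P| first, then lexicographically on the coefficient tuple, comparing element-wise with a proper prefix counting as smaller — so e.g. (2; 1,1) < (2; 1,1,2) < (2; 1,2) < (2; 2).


|primitive collections| = 5. Relations:

  P={2,3}:  v_{2} + v_{3} = 0  →  sig = (2; —)
  P={1,3}:  v_{1} + v_{3} = v_{5}  →  sig = (2; 1)
  P={2,5}:  v_{2} + v_{5} = v_{1}  →  sig = (2; 1)
  P={1,4,6}:  v_{1} + v_{4} + v_{6} = 0  →  sig = (3; —)
  P={4,5,6}:  v_{4} + v_{5} + v_{6} = v_{3}  →  sig = (3; 1)

Signatures (|P|; sorted positive RHS coefficients), sorted:
    (2; —)
    (2; 1)
    (2; 1)
    (3; —)
    (3; 1)


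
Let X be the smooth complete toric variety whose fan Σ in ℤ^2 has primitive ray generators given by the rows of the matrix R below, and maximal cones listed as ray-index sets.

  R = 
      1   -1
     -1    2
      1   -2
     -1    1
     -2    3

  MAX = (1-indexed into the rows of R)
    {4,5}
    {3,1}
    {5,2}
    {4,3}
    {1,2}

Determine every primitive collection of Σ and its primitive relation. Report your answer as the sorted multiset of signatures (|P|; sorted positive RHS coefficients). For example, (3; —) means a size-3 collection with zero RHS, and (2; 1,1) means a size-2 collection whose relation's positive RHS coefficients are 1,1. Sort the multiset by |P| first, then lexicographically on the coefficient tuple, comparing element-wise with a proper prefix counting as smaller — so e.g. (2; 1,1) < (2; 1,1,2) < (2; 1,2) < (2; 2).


Primitive collections (5):

  P={1,4}:  v_{1} + v_{4} = 0  →  sig = (2; —)
  P={2,3}:  v_{2} + v_{3} = 0  →  sig = (2; —)
  P={1,5}:  v_{1} + v_{5} = v_{2}  →  sig = (2; 1)
  P={2,4}:  v_{2} + v_{4} = v_{5}  →  sig = (2; 1)
  P={3,5}:  v_{3} + v_{5} = v_{4}  →  sig = (2; 1)

Signatures (|P|; sorted positive RHS coefficients), sorted:
[(2; —), (2; —), (2; 1), (2; 1), (2; 1)]


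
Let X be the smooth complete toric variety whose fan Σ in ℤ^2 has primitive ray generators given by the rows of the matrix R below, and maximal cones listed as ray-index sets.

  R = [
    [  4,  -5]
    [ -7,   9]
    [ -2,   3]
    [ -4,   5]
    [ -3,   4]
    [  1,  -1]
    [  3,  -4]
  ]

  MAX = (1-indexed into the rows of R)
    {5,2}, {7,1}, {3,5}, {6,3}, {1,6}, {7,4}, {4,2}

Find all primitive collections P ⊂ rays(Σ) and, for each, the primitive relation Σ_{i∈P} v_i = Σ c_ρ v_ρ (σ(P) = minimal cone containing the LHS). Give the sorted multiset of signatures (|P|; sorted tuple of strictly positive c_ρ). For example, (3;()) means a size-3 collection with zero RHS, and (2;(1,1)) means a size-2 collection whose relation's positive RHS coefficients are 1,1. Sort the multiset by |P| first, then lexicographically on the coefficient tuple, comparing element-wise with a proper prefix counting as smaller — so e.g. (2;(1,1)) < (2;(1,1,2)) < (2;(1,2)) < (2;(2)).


|primitive collections| = 14. Relations:

  {1,4}:  v_{1} + v_{4} = 0 ; sig = (2;())
  {5,7}:  v_{5} + v_{7} = 0 ; sig = (2;())
  {1,2}:  v_{1} + v_{2} = v_{5} ; sig = (2;(1))
  {1,5}:  v_{1} + v_{5} = v_{6} ; sig = (2;(1))
  {2,7}:  v_{2} + v_{7} = v_{4} ; sig = (2;(1))
  {3,7}:  v_{3} + v_{7} = v_{6} ; sig = (2;(1))
  {4,5}:  v_{4} + v_{5} = v_{2} ; sig = (2;(1))
  {4,6}:  v_{4} + v_{6} = v_{5} ; sig = (2;(1))
  {5,6}:  v_{5} + v_{6} = v_{3} ; sig = (2;(1))
  {6,7}:  v_{6} + v_{7} = v_{1} ; sig = (2;(1))
  {1,3}:  v_{1} + v_{3} = 2·v_{6} ; sig = (2;(2))
  {2,6}:  v_{2} + v_{6} = 2·v_{5} ; sig = (2;(2))
  {3,4}:  v_{3} + v_{4} = 2·v_{5} ; sig = (2;(2))
  {2,3}:  v_{2} + v_{3} = 3·v_{5} ; sig = (2;(3))

Hence PRS(X_Σ) =
[(2;()), (2;()), (2;(1)), (2;(1)), (2;(1)), (2;(1)), (2;(1)), (2;(1)), (2;(1)), (2;(1)), (2;(2)), (2;(2)), (2;(2)), (2;(3))]


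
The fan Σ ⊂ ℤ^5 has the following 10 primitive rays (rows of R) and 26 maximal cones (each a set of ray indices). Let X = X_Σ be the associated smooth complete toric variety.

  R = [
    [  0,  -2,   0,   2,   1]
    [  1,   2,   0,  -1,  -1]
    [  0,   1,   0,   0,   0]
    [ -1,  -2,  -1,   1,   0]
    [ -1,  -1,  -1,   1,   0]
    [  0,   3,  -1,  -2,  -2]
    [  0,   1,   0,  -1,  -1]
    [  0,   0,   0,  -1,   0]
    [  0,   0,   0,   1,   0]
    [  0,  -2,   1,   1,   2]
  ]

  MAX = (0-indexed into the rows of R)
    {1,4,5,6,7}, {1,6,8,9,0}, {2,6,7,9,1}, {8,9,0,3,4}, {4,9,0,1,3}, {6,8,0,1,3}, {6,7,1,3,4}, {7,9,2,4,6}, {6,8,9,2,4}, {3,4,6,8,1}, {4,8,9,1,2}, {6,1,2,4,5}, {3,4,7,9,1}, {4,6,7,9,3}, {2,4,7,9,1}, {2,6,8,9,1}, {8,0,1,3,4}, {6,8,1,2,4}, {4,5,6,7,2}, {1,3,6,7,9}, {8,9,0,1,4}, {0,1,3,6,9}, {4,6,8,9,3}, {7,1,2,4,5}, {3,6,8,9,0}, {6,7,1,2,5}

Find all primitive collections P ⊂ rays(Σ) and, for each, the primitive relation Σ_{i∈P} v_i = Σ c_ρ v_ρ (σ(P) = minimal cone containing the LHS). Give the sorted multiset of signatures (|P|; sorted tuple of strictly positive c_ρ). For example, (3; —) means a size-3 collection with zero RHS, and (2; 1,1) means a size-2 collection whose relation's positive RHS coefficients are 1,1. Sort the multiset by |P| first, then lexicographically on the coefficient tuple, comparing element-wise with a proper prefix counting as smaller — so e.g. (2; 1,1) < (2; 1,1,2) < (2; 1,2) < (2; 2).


The 12 primitive collections of Σ (r=10, n=5):

  {7,8}:  v_{7} + v_{8} = 0  ⟹  sig = (2; —)
  {2,3}:  v_{2} + v_{3} = v_{4}  ⟹  sig = (2; 1)
  {0,5}:  v_{0} + v_{5} = v_{1} + v_{4}  ⟹  sig = (2; 1,1)
  {5,9}:  v_{5} + v_{9} = v_{2} + v_{7}  ⟹  sig = (2; 1,1)
  {0,7}:  v_{0} + v_{7} = v_{1} + v_{3} + v_{9}  ⟹  sig = (2; 1,1,1)
  {0,2}:  v_{0} + v_{2} = v_{1} + v_{4} + v_{8} + v_{9}  ⟹  sig = (2; 1,1,1,1)
  {5,8}:  v_{5} + v_{8} = v_{1} + v_{2} + v_{4} + v_{6}  ⟹  sig = (2; 1,1,1,1)
  {3,5}:  v_{3} + v_{5} = v_{1} + 2·v_{4} + v_{6} + v_{7}  ⟹  sig = (2; 1,1,1,2)
  {0,4,6}:  v_{0} + v_{4} + v_{6} = v_{3} + v_{8}  ⟹  sig = (3; 1,1)
  {1,4,6,9}:  v_{1} + v_{4} + v_{6} + v_{9} = 0  ⟹  sig = (4; —)
  {1,3,8,9}:  v_{1} + v_{3} + v_{8} + v_{9} = v_{0}  ⟹  sig = (4; 1)
  {1,2,4,6,7}:  v_{1} + v_{2} + v_{4} + v_{6} + v_{7} = v_{5}  ⟹  sig = (5; 1)

Hence PRS(X_Σ) =
[(2; —), (2; 1), (2; 1,1), (2; 1,1), (2; 1,1,1), (2; 1,1,1,1), (2; 1,1,1,1), (2; 1,1,1,2), (3; 1,1), (4; —), (4; 1), (5; 1)]
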